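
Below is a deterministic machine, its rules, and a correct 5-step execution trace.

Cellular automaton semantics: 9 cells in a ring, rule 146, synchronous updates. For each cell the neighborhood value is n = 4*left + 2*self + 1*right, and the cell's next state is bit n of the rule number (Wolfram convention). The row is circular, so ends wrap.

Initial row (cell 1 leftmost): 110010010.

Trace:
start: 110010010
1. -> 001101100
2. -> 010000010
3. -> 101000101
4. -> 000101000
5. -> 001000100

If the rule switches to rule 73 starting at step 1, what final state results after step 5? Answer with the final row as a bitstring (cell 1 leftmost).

110100010

(re-executing steps 1..5 under rule 73; state before step 1: 110010010)
1. -> 110000000
2. -> 110111110
3. -> 110100010
4. -> 110001000
5. -> 110100010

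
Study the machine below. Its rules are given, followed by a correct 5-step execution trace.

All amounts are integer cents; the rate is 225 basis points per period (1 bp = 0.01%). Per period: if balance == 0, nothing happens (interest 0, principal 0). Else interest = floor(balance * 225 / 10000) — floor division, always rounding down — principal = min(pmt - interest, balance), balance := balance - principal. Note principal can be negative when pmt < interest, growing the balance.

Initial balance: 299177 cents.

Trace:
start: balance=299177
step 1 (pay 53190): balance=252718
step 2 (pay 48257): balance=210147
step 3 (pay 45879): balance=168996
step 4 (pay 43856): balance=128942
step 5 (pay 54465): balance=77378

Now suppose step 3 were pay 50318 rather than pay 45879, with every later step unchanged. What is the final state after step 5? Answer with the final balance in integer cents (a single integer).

72737

(re-executing from step 3 with the substitution; state before step 3: balance=210147)
step 3 (pay 50318): balance=164557
step 4 (pay 43856): balance=124403
step 5 (pay 54465): balance=72737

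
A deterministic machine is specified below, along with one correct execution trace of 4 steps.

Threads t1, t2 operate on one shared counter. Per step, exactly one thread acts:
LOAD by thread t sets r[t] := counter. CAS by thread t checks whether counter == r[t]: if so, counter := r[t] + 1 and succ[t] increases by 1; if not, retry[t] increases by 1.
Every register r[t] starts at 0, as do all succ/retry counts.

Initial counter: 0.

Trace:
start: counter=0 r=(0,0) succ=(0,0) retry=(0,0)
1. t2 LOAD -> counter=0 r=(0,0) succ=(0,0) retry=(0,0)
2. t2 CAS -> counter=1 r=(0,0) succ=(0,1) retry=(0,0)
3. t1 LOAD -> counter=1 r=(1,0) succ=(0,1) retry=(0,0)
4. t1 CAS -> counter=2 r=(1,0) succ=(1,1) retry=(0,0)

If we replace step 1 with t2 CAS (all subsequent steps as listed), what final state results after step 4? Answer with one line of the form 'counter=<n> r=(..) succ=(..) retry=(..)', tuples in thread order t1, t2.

counter=2 r=(1,0) succ=(1,1) retry=(0,1)

(re-executing from step 1 with the substitution; state before step 1: counter=0 r=(0,0) succ=(0,0) retry=(0,0))
1. t2 CAS -> counter=1 r=(0,0) succ=(0,1) retry=(0,0)
2. t2 CAS -> counter=1 r=(0,0) succ=(0,1) retry=(0,1)
3. t1 LOAD -> counter=1 r=(1,0) succ=(0,1) retry=(0,1)
4. t1 CAS -> counter=2 r=(1,0) succ=(1,1) retry=(0,1)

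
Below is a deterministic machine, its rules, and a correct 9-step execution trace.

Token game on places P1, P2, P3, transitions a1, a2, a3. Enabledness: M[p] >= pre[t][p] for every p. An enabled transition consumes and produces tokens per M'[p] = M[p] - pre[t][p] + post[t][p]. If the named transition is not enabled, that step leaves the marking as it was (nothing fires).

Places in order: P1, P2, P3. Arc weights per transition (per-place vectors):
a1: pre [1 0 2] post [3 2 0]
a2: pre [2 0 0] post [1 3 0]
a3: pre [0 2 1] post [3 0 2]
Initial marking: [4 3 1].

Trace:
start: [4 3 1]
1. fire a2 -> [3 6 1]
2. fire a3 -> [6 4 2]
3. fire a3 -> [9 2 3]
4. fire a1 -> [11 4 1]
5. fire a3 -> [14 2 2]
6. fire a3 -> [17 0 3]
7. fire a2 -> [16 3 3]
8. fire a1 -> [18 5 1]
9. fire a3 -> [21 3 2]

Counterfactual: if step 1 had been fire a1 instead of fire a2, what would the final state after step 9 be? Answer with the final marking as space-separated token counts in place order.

8 6 0

(re-executing from step 1 with the substitution; state before step 1: [4 3 1])
1. fire a1 -> [4 3 1]
2. fire a3 -> [7 1 2]
3. fire a3 -> [7 1 2]
4. fire a1 -> [9 3 0]
5. fire a3 -> [9 3 0]
6. fire a3 -> [9 3 0]
7. fire a2 -> [8 6 0]
8. fire a1 -> [8 6 0]
9. fire a3 -> [8 6 0]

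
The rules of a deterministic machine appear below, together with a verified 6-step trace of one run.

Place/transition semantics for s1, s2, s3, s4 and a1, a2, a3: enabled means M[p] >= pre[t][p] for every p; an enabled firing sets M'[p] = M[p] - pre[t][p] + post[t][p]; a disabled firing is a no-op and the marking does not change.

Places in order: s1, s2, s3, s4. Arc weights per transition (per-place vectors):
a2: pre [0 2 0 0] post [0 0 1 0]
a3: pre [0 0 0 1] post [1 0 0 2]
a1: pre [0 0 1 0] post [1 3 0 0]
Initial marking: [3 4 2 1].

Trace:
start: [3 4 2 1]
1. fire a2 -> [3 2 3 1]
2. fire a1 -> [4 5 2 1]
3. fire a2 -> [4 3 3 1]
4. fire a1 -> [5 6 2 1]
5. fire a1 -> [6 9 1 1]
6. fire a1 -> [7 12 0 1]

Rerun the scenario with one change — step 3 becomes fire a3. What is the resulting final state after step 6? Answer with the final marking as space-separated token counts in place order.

(re-executing from step 3 with the substitution; state before step 3: [4 5 2 1])
3. fire a3 -> [5 5 2 2]
4. fire a1 -> [6 8 1 2]
5. fire a1 -> [7 11 0 2]
6. fire a1 -> [7 11 0 2]

7 11 0 2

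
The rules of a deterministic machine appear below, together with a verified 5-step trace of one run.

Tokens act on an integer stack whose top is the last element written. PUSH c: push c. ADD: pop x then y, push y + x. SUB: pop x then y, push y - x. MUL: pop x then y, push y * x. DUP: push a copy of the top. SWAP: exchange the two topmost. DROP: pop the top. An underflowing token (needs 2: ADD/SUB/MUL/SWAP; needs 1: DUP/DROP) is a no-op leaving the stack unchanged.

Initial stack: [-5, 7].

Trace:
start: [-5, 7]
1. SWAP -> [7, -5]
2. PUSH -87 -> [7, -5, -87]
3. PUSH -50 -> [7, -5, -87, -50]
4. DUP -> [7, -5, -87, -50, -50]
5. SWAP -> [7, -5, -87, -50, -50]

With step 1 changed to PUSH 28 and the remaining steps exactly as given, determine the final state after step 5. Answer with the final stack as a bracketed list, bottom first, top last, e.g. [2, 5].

(re-executing from step 1 with the substitution; state before step 1: [-5, 7])
1. PUSH 28 -> [-5, 7, 28]
2. PUSH -87 -> [-5, 7, 28, -87]
3. PUSH -50 -> [-5, 7, 28, -87, -50]
4. DUP -> [-5, 7, 28, -87, -50, -50]
5. SWAP -> [-5, 7, 28, -87, -50, -50]

[-5, 7, 28, -87, -50, -50]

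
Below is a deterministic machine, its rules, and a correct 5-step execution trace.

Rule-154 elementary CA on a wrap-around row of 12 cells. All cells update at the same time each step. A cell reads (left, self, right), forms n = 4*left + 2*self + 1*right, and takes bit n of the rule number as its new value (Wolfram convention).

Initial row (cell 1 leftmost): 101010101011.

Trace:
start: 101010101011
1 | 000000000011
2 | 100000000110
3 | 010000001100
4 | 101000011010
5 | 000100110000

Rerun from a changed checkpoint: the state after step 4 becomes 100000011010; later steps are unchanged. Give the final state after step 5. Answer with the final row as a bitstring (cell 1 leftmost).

state after step 4 := 100000011010
5 | 010000110000

010000110000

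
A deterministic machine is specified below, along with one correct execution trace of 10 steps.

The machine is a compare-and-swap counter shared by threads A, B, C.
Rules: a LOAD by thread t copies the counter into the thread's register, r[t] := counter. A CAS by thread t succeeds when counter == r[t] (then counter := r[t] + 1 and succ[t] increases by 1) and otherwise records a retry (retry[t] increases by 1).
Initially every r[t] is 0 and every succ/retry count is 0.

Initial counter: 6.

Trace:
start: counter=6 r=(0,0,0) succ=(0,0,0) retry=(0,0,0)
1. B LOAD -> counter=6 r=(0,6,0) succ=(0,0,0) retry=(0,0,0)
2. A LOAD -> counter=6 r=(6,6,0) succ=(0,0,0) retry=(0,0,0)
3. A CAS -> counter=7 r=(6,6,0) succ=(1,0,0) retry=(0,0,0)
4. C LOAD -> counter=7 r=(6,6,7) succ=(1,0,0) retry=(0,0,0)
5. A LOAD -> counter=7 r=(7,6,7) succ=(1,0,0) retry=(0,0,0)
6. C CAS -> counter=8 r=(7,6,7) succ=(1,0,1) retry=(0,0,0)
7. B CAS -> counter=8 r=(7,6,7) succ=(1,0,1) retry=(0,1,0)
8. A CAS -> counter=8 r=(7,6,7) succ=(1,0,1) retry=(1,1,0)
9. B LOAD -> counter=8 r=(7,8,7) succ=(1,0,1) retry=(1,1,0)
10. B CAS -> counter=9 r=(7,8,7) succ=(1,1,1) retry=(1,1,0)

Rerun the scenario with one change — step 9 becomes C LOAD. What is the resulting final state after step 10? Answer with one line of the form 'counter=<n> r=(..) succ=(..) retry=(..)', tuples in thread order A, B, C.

(re-executing from step 9 with the substitution; state before step 9: counter=8 r=(7,6,7) succ=(1,0,1) retry=(1,1,0))
9. C LOAD -> counter=8 r=(7,6,8) succ=(1,0,1) retry=(1,1,0)
10. B CAS -> counter=8 r=(7,6,8) succ=(1,0,1) retry=(1,2,0)

counter=8 r=(7,6,8) succ=(1,0,1) retry=(1,2,0)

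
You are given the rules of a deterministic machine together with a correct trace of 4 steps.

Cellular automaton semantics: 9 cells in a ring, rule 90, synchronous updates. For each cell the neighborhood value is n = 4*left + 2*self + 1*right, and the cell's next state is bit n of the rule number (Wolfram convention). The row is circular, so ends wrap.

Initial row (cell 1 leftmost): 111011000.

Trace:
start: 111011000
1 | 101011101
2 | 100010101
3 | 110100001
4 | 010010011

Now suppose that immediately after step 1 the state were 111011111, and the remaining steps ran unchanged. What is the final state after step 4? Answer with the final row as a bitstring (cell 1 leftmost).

state after step 1 := 111011111
2 | 001010000
3 | 010001000
4 | 101010100

101010100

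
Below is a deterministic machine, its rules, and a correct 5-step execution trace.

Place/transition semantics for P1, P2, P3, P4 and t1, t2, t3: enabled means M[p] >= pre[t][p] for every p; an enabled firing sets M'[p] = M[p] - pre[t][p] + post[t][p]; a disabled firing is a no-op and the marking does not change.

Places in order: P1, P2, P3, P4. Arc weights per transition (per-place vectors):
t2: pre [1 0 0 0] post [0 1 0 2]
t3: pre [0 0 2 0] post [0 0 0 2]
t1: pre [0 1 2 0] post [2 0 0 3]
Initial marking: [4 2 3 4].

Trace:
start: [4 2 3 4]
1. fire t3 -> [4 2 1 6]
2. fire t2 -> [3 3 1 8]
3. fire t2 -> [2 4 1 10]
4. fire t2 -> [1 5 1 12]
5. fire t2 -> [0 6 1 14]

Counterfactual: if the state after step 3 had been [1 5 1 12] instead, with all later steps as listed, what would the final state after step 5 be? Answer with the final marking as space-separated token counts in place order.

0 6 1 14

state after step 3 := [1 5 1 12]
4. fire t2 -> [0 6 1 14]
5. fire t2 -> [0 6 1 14]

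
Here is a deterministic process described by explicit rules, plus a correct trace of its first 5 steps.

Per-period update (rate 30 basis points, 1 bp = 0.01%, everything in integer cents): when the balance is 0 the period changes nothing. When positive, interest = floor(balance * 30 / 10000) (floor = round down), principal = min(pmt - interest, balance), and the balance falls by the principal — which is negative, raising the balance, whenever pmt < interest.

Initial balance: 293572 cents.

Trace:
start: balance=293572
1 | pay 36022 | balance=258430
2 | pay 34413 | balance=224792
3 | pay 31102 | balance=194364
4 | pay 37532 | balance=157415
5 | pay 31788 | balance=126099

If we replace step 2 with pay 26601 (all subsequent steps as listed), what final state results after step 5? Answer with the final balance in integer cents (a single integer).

(re-executing from step 2 with the substitution; state before step 2: balance=258430)
2 | pay 26601 | balance=232604
3 | pay 31102 | balance=202199
4 | pay 37532 | balance=165273
5 | pay 31788 | balance=133980

133980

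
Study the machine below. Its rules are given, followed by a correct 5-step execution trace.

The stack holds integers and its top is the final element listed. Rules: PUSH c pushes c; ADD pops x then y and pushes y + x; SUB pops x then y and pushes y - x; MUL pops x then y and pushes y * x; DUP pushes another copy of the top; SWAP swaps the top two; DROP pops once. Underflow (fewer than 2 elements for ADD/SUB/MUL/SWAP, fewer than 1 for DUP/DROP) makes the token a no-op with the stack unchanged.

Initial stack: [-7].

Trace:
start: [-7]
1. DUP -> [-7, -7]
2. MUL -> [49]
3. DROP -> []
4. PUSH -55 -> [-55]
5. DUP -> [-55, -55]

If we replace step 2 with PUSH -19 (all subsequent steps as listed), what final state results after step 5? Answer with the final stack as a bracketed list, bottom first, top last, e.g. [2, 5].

[-7, -7, -55, -55]

(re-executing from step 2 with the substitution; state before step 2: [-7, -7])
2. PUSH -19 -> [-7, -7, -19]
3. DROP -> [-7, -7]
4. PUSH -55 -> [-7, -7, -55]
5. DUP -> [-7, -7, -55, -55]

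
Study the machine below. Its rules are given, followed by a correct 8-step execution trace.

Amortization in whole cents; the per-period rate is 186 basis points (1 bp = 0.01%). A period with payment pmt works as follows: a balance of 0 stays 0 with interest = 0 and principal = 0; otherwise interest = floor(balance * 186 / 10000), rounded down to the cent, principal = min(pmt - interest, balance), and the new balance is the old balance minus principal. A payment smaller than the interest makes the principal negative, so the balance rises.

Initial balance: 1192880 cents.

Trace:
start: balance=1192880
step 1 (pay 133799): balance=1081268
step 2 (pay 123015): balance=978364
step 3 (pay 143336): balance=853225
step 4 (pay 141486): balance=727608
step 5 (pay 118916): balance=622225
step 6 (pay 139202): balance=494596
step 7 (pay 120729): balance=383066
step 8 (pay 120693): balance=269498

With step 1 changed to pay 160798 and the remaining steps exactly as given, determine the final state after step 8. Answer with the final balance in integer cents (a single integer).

238781

(re-executing from step 1 with the substitution; state before step 1: balance=1192880)
step 1 (pay 160798): balance=1054269
step 2 (pay 123015): balance=950863
step 3 (pay 143336): balance=825213
step 4 (pay 141486): balance=699075
step 5 (pay 118916): balance=593161
step 6 (pay 139202): balance=464991
step 7 (pay 120729): balance=352910
step 8 (pay 120693): balance=238781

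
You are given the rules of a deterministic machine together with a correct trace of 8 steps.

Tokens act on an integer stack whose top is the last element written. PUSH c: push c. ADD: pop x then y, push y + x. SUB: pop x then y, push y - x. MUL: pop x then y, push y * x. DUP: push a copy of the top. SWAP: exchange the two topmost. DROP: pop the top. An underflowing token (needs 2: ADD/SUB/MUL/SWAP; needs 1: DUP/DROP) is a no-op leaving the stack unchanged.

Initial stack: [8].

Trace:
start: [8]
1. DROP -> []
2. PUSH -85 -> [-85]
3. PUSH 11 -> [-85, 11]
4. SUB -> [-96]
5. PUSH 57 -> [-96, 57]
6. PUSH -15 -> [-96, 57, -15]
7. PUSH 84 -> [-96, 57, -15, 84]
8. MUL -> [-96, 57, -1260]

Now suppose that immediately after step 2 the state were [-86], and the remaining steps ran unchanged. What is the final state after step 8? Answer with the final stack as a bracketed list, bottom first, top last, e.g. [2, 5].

[-97, 57, -1260]

state after step 2 := [-86]
3. PUSH 11 -> [-86, 11]
4. SUB -> [-97]
5. PUSH 57 -> [-97, 57]
6. PUSH -15 -> [-97, 57, -15]
7. PUSH 84 -> [-97, 57, -15, 84]
8. MUL -> [-97, 57, -1260]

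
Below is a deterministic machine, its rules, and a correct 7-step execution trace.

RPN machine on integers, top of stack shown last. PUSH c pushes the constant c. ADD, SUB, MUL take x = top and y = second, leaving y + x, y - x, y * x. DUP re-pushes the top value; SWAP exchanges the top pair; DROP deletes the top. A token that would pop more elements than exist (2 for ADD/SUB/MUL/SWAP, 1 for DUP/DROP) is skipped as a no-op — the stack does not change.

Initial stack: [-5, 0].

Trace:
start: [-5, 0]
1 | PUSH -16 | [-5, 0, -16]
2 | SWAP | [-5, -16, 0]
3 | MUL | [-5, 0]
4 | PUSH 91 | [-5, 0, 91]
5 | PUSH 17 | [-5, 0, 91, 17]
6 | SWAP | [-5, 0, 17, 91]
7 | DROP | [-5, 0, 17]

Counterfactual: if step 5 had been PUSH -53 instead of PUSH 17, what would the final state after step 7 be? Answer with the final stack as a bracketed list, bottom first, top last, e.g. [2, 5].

[-5, 0, -53]

(re-executing from step 5 with the substitution; state before step 5: [-5, 0, 91])
5 | PUSH -53 | [-5, 0, 91, -53]
6 | SWAP | [-5, 0, -53, 91]
7 | DROP | [-5, 0, -53]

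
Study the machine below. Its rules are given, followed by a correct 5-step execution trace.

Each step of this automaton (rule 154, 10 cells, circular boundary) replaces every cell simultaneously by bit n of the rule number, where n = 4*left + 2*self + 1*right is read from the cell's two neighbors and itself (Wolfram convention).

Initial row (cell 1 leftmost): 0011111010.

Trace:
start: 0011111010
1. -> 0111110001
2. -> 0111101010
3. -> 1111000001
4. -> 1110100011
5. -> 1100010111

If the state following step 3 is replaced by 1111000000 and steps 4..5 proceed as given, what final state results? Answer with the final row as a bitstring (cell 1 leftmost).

state after step 3 := 1111000000
4. -> 1110100001
5. -> 1100010011

1100010011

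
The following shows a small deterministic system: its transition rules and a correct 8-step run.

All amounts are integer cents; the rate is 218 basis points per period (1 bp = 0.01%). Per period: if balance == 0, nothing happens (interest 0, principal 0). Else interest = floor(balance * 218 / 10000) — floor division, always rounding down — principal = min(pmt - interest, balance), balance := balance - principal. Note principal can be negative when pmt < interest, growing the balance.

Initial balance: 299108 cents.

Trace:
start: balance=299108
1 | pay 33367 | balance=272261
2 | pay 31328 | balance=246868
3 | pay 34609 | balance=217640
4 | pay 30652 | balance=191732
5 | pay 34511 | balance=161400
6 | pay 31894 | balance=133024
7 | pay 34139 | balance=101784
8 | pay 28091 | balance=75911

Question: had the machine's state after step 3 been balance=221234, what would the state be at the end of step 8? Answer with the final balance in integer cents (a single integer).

79915

state after step 3 := balance=221234
4 | pay 30652 | balance=195404
5 | pay 34511 | balance=165152
6 | pay 31894 | balance=136858
7 | pay 34139 | balance=105702
8 | pay 28091 | balance=79915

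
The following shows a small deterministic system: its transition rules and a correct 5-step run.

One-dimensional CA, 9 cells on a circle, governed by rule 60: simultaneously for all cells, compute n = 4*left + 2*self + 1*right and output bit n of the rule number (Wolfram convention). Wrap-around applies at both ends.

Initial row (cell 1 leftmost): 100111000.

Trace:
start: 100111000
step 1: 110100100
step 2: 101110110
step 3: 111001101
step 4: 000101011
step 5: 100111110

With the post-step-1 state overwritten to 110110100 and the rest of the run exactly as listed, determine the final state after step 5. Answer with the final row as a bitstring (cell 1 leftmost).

100101111

state after step 1 := 110110100
step 2: 101101110
step 3: 111011001
step 4: 000110101
step 5: 100101111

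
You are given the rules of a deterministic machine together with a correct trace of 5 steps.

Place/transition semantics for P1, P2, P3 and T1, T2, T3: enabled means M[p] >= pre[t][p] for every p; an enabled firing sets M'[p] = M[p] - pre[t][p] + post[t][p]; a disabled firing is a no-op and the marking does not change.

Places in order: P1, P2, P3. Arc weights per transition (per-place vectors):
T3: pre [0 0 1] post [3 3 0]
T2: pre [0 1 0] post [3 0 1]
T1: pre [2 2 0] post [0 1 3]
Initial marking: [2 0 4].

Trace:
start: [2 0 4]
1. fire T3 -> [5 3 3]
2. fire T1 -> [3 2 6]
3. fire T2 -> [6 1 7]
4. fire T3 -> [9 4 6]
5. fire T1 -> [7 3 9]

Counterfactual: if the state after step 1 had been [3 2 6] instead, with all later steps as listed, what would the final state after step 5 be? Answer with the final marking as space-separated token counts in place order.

5 2 12

state after step 1 := [3 2 6]
2. fire T1 -> [1 1 9]
3. fire T2 -> [4 0 10]
4. fire T3 -> [7 3 9]
5. fire T1 -> [5 2 12]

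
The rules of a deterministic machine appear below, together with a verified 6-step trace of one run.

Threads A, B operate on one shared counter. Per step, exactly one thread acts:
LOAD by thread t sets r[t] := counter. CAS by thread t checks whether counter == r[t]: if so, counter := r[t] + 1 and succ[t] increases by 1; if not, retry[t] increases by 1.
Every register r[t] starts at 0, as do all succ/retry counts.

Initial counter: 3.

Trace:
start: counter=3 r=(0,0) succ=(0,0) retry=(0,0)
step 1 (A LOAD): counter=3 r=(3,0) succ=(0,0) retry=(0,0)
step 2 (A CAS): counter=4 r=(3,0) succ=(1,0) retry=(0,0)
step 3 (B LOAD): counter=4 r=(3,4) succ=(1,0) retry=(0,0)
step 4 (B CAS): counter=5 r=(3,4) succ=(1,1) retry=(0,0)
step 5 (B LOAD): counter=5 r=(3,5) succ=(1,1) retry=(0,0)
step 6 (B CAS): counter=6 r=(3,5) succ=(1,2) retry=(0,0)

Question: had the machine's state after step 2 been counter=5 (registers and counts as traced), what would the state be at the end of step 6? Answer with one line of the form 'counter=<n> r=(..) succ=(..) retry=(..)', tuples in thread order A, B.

counter=7 r=(3,6) succ=(1,2) retry=(0,0)

state after step 2 := counter=5 r=(3,0) succ=(1,0) retry=(0,0)
step 3 (B LOAD): counter=5 r=(3,5) succ=(1,0) retry=(0,0)
step 4 (B CAS): counter=6 r=(3,5) succ=(1,1) retry=(0,0)
step 5 (B LOAD): counter=6 r=(3,6) succ=(1,1) retry=(0,0)
step 6 (B CAS): counter=7 r=(3,6) succ=(1,2) retry=(0,0)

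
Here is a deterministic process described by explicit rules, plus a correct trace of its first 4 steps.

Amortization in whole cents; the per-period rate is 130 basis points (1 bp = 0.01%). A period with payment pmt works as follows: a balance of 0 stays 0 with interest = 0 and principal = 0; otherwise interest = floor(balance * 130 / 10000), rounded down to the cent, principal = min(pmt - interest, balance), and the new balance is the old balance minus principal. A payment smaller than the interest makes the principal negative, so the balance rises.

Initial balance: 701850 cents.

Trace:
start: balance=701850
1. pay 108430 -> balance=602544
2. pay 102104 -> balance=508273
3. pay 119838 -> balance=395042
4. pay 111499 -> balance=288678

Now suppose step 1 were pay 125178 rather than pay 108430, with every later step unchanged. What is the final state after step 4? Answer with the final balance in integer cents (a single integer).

271268

(re-executing from step 1 with the substitution; state before step 1: balance=701850)
1. pay 125178 -> balance=585796
2. pay 102104 -> balance=491307
3. pay 119838 -> balance=377855
4. pay 111499 -> balance=271268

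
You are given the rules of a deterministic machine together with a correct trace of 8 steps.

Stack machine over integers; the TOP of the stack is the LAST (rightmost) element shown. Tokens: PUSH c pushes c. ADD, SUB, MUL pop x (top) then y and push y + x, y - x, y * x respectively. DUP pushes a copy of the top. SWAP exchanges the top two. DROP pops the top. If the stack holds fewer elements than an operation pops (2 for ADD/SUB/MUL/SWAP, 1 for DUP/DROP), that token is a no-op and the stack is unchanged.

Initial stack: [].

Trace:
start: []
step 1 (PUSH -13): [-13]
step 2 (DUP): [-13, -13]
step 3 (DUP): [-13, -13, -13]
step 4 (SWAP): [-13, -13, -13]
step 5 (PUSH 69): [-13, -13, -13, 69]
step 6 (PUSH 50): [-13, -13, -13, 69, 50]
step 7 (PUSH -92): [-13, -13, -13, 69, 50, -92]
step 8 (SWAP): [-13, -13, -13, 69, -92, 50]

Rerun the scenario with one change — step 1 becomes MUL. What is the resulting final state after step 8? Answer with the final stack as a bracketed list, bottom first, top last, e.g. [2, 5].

[69, -92, 50]

(re-executing from step 1 with the substitution; state before step 1: [])
step 1 (MUL): []
step 2 (DUP): []
step 3 (DUP): []
step 4 (SWAP): []
step 5 (PUSH 69): [69]
step 6 (PUSH 50): [69, 50]
step 7 (PUSH -92): [69, 50, -92]
step 8 (SWAP): [69, -92, 50]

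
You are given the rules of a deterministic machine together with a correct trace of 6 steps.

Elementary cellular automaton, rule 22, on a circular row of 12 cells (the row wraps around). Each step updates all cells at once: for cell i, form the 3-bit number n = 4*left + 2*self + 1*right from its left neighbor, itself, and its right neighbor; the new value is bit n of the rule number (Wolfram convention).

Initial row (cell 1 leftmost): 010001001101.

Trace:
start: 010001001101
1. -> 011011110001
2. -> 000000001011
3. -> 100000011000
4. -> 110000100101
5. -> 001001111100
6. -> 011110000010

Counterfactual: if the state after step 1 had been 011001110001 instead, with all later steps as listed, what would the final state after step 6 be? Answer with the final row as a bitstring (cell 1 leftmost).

000001100010

state after step 1 := 011001110001
2. -> 000110001011
3. -> 101001011000
4. -> 101111000101
5. -> 000000101100
6. -> 000001100010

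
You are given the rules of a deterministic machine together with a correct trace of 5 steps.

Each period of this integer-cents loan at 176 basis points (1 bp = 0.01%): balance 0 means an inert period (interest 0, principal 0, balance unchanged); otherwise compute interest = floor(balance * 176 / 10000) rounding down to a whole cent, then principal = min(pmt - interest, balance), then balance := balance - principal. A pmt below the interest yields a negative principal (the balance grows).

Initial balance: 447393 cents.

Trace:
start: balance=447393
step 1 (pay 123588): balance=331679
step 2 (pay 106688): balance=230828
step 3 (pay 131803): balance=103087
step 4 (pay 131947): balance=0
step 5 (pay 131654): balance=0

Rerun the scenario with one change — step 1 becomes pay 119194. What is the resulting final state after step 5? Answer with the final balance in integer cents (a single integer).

(re-executing from step 1 with the substitution; state before step 1: balance=447393)
step 1 (pay 119194): balance=336073
step 2 (pay 106688): balance=235299
step 3 (pay 131803): balance=107637
step 4 (pay 131947): balance=0
step 5 (pay 131654): balance=0

0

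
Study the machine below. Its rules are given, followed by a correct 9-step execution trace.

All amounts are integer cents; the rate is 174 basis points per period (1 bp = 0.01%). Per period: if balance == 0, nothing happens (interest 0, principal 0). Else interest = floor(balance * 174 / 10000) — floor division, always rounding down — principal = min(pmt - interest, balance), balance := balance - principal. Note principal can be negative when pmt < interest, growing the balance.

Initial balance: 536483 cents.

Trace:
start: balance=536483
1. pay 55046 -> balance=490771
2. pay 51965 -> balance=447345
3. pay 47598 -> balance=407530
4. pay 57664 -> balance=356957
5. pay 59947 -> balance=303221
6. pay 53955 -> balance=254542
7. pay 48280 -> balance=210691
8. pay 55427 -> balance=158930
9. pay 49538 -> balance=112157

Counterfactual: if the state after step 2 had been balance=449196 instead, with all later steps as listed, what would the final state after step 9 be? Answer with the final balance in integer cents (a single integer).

state after step 2 := balance=449196
3. pay 47598 -> balance=409414
4. pay 57664 -> balance=358873
5. pay 59947 -> balance=305170
6. pay 53955 -> balance=256524
7. pay 48280 -> balance=212707
8. pay 55427 -> balance=160981
9. pay 49538 -> balance=114244

114244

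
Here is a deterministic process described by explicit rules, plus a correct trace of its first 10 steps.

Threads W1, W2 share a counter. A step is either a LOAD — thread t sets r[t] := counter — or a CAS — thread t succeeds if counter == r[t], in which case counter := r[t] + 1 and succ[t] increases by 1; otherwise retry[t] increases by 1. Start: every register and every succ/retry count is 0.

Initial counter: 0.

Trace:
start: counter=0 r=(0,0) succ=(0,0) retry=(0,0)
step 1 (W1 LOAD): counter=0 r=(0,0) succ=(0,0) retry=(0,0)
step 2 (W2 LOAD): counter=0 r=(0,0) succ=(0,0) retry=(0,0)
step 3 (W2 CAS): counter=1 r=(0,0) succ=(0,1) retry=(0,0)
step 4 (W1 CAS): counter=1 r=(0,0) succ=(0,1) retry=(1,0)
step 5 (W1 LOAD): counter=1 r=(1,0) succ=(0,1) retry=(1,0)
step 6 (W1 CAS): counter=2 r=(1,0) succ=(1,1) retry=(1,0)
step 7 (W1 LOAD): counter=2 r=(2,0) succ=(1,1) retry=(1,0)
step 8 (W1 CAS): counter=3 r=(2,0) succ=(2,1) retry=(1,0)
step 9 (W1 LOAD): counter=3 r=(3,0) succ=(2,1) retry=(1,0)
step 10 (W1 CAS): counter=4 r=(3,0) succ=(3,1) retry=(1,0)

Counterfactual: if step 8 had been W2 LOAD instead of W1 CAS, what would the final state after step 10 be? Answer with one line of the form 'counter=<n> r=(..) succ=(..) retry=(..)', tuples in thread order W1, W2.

counter=3 r=(2,2) succ=(2,1) retry=(1,0)

(re-executing from step 8 with the substitution; state before step 8: counter=2 r=(2,0) succ=(1,1) retry=(1,0))
step 8 (W2 LOAD): counter=2 r=(2,2) succ=(1,1) retry=(1,0)
step 9 (W1 LOAD): counter=2 r=(2,2) succ=(1,1) retry=(1,0)
step 10 (W1 CAS): counter=3 r=(2,2) succ=(2,1) retry=(1,0)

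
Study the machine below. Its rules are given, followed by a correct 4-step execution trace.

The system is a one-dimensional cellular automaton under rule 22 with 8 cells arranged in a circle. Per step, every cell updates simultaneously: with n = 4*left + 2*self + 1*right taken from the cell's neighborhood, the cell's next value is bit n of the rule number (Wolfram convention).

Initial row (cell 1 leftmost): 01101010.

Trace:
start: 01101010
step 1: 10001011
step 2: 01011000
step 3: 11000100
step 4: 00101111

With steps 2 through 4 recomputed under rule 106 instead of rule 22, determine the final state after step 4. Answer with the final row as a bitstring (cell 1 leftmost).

01011001

(re-executing steps 2..4 under rule 106; state before step 2: 10001011)
step 2: 10010110
step 3: 00101111
step 4: 01011001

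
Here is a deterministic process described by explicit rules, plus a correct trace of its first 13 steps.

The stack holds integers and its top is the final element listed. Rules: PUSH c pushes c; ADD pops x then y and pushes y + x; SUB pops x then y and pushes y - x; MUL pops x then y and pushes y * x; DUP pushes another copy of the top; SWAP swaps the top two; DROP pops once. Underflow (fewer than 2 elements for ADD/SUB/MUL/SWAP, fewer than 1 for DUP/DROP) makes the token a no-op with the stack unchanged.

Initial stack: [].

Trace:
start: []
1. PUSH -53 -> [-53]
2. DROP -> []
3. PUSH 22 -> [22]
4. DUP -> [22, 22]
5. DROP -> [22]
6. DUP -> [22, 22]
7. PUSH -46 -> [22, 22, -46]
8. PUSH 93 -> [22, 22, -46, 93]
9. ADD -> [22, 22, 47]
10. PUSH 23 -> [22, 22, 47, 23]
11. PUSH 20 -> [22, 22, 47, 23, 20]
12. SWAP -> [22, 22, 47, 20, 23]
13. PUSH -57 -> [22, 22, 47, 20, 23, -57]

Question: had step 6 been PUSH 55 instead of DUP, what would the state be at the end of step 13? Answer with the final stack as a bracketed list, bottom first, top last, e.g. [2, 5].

[22, 55, 47, 20, 23, -57]

(re-executing from step 6 with the substitution; state before step 6: [22])
6. PUSH 55 -> [22, 55]
7. PUSH -46 -> [22, 55, -46]
8. PUSH 93 -> [22, 55, -46, 93]
9. ADD -> [22, 55, 47]
10. PUSH 23 -> [22, 55, 47, 23]
11. PUSH 20 -> [22, 55, 47, 23, 20]
12. SWAP -> [22, 55, 47, 20, 23]
13. PUSH -57 -> [22, 55, 47, 20, 23, -57]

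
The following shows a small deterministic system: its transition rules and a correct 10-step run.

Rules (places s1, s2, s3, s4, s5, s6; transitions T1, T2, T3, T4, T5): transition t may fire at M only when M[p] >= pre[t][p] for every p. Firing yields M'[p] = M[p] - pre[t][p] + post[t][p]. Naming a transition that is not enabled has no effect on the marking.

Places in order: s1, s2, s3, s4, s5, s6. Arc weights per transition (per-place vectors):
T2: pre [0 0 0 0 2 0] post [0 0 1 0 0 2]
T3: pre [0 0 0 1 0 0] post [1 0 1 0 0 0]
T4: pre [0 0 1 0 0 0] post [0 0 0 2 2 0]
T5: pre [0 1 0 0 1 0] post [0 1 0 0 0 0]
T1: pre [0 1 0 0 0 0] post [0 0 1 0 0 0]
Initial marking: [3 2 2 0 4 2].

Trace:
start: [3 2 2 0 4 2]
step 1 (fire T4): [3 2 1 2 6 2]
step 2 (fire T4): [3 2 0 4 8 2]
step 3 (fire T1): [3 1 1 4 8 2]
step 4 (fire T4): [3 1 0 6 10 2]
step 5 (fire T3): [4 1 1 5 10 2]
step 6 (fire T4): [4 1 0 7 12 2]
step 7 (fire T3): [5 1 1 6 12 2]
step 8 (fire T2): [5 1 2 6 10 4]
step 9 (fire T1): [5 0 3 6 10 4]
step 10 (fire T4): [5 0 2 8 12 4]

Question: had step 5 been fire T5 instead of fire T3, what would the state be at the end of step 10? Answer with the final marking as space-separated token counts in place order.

(re-executing from step 5 with the substitution; state before step 5: [3 1 0 6 10 2])
step 5 (fire T5): [3 1 0 6 9 2]
step 6 (fire T4): [3 1 0 6 9 2]
step 7 (fire T3): [4 1 1 5 9 2]
step 8 (fire T2): [4 1 2 5 7 4]
step 9 (fire T1): [4 0 3 5 7 4]
step 10 (fire T4): [4 0 2 7 9 4]

4 0 2 7 9 4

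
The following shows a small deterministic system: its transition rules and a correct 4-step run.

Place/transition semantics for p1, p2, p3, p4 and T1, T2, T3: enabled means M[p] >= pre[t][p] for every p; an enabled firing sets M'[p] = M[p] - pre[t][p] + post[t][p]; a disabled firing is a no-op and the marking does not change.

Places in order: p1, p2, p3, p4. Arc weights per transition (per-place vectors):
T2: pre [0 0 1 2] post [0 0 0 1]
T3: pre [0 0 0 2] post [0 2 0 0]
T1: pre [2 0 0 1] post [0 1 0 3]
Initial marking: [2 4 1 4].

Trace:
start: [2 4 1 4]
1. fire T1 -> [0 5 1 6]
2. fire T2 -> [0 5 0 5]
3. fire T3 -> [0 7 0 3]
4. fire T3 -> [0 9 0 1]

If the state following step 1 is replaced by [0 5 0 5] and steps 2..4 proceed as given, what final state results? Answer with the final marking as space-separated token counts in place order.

state after step 1 := [0 5 0 5]
2. fire T2 -> [0 5 0 5]
3. fire T3 -> [0 7 0 3]
4. fire T3 -> [0 9 0 1]

0 9 0 1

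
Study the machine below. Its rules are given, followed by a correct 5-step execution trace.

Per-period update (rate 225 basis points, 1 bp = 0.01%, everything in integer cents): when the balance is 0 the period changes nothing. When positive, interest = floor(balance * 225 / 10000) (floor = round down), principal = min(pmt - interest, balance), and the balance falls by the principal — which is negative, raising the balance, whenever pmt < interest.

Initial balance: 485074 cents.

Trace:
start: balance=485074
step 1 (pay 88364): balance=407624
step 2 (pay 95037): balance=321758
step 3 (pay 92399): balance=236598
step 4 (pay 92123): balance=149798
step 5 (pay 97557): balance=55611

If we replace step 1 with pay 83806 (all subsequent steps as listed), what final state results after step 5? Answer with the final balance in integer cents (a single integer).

60594

(re-executing from step 1 with the substitution; state before step 1: balance=485074)
step 1 (pay 83806): balance=412182
step 2 (pay 95037): balance=326419
step 3 (pay 92399): balance=241364
step 4 (pay 92123): balance=154671
step 5 (pay 97557): balance=60594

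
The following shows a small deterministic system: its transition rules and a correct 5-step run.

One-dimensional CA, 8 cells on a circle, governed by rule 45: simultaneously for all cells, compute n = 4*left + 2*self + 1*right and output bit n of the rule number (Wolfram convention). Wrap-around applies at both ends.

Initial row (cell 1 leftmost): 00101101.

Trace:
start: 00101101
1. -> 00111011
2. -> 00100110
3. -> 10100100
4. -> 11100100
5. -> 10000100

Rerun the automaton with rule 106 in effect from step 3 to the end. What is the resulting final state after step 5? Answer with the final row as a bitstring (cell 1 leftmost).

00111101

(re-executing steps 3..5 under rule 106; state before step 3: 00100110)
3. -> 01001110
4. -> 10011010
5. -> 00111101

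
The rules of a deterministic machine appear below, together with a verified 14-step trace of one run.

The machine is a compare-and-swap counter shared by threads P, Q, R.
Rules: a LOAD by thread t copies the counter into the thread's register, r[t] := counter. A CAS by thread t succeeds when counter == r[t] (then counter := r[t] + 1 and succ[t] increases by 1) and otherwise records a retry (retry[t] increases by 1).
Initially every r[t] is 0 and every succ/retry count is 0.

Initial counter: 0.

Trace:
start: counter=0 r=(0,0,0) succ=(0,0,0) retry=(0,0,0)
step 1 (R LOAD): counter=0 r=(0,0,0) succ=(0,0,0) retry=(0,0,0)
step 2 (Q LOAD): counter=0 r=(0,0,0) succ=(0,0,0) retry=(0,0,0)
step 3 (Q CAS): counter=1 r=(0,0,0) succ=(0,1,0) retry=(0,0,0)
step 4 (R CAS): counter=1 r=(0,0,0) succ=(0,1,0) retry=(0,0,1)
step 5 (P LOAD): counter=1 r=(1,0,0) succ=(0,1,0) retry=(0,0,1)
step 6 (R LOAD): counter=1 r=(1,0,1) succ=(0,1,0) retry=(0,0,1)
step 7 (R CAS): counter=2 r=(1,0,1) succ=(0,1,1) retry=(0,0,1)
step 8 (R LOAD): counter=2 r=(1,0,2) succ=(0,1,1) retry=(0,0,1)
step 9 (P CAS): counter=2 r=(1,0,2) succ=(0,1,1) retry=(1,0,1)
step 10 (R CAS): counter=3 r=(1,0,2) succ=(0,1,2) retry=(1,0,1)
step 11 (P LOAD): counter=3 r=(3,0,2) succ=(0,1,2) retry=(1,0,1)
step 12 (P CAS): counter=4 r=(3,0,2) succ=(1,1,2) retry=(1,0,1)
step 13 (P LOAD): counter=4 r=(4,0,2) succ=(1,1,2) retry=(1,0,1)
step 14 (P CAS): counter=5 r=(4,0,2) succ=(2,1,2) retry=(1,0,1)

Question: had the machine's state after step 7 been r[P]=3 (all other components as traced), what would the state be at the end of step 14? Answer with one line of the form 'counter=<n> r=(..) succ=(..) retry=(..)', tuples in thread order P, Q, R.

state after step 7 := counter=2 r=(3,0,1) succ=(0,1,1) retry=(0,0,1)
step 8 (R LOAD): counter=2 r=(3,0,2) succ=(0,1,1) retry=(0,0,1)
step 9 (P CAS): counter=2 r=(3,0,2) succ=(0,1,1) retry=(1,0,1)
step 10 (R CAS): counter=3 r=(3,0,2) succ=(0,1,2) retry=(1,0,1)
step 11 (P LOAD): counter=3 r=(3,0,2) succ=(0,1,2) retry=(1,0,1)
step 12 (P CAS): counter=4 r=(3,0,2) succ=(1,1,2) retry=(1,0,1)
step 13 (P LOAD): counter=4 r=(4,0,2) succ=(1,1,2) retry=(1,0,1)
step 14 (P CAS): counter=5 r=(4,0,2) succ=(2,1,2) retry=(1,0,1)

counter=5 r=(4,0,2) succ=(2,1,2) retry=(1,0,1)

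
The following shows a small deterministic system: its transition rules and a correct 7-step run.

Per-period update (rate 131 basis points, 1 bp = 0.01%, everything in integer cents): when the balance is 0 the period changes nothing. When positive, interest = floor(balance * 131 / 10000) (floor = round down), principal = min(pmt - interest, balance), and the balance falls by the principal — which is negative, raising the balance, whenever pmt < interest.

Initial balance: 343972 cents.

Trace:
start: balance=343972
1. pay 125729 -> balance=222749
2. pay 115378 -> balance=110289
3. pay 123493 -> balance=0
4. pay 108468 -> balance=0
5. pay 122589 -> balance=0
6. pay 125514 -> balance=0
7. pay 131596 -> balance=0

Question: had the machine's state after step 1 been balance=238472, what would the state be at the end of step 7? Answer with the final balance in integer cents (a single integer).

0

state after step 1 := balance=238472
2. pay 115378 -> balance=126217
3. pay 123493 -> balance=4377
4. pay 108468 -> balance=0
5. pay 122589 -> balance=0
6. pay 125514 -> balance=0
7. pay 131596 -> balance=0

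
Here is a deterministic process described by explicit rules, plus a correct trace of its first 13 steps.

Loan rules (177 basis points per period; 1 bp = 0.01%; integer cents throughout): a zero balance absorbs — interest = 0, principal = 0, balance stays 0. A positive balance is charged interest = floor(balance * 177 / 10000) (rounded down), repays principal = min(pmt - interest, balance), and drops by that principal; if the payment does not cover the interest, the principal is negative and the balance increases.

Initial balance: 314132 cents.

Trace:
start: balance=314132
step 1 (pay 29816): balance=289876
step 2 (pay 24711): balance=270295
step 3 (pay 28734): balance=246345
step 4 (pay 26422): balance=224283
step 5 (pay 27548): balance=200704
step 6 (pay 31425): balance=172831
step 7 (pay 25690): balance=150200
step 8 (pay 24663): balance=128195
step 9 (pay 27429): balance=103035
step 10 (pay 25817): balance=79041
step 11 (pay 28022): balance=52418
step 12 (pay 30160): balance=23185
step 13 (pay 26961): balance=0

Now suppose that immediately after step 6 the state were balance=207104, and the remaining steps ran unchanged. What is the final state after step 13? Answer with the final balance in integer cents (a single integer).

state after step 6 := balance=207104
step 7 (pay 25690): balance=185079
step 8 (pay 24663): balance=163691
step 9 (pay 27429): balance=139159
step 10 (pay 25817): balance=115805
step 11 (pay 28022): balance=89832
step 12 (pay 30160): balance=61262
step 13 (pay 26961): balance=35385

35385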